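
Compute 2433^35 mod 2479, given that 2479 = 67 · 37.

374

Mod 67: 2433 ≡ 21; 21^35 ≡ 39 (mod 67).
Mod 37: 2433 ≡ 28; 28^35 ≡ 4 (mod 37).
Combine by CRT: x ≡ 39 (mod 67), x ≡ 4 (mod 37) ⇒ x ≡ 374 (mod 2479).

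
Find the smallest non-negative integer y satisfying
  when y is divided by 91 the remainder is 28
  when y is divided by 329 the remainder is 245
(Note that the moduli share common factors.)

gcd(91, 329) = 7 and 7 | (245 − 28), so the pair is consistent; merging gives y ≡ 574 (mod 4277), where 4277 = lcm(91, 329).
The solution is unique modulo lcm(91, 329) = 4277.

574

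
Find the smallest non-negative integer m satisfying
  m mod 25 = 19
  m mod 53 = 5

694

Combine the congruences pairwise.
From m ≡ 19 (mod 25) write m = 19 + 25t. Substituting into m ≡ 5 (mod 53) gives 25t ≡ 39 (mod 53), and since 25⁻¹ ≡ 17 (mod 53), t ≡ 27. Hence m ≡ 19 + 25·27 = 694 (mod 1325).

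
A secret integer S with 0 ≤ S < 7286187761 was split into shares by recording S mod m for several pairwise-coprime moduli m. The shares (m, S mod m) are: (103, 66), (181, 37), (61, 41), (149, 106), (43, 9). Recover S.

The moduli are pairwise coprime; N = 103·181·61·149·43 = 7286187761.
N/103 = 70739687; 70739687 ≡ 8 (mod 103); 8·13 ≡ 1, so inverse 13.
N/181 = 40255181; 40255181 ≡ 57 (mod 181); 57·54 ≡ 1, so inverse 54.
N/61 = 119445701; 119445701 ≡ 15 (mod 61); 15·57 ≡ 1, so inverse 57.
N/149 = 48900589; 48900589 ≡ 130 (mod 149); 130·47 ≡ 1, so inverse 47.
N/43 = 169446227; 169446227 ≡ 40 (mod 43); 40·14 ≡ 1, so inverse 14.
S ≡ 66·70739687·13 + 37·40255181·54 + 41·119445701·57 + 106·48900589·47 + 9·169446227·14 = 685242065321.
685242065321 mod 7286187761 = 340415787.

340415787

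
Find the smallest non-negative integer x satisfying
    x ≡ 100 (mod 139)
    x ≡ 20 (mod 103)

Combine the congruences pairwise.
From x ≡ 100 (mod 139) write x = 100 + 139t. Substituting into x ≡ 20 (mod 103) gives 139t ≡ 23 (mod 103), and since 36⁻¹ ≡ 83 (mod 103), t ≡ 55. Hence x ≡ 100 + 139·55 = 7745 (mod 14317).

7745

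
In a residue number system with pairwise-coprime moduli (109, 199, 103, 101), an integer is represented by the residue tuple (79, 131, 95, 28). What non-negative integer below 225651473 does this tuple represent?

Combine the congruences pairwise.
From x ≡ 79 (mod 109) write x = 79 + 109t. Substituting into x ≡ 131 (mod 199) gives 109t ≡ 52 (mod 199), and since 109⁻¹ ≡ 42 (mod 199), t ≡ 194. Hence x ≡ 79 + 109·194 = 21225 (mod 21691).
From x ≡ 21225 (mod 21691) write x = 21225 + 21691t. Substituting into x ≡ 95 (mod 103) gives 21691t ≡ 88 (mod 103), and since 61⁻¹ ≡ 76 (mod 103), t ≡ 96. Hence x ≡ 21225 + 21691·96 = 2103561 (mod 2234173).
From x ≡ 2103561 (mod 2234173) write x = 2103561 + 2234173t. Substituting into x ≡ 28 (mod 101) gives 2234173t ≡ 95 (mod 101), and since 53⁻¹ ≡ 61 (mod 101), t ≡ 38. Hence x ≡ 2103561 + 2234173·38 = 87002135 (mod 225651473).

87002135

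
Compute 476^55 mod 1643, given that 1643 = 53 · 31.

Mod 53: 476 ≡ 52; by Fermat, exponent reduces to 55 mod 52 = 3; 52^3 ≡ 52 (mod 53).
Mod 31: 476 ≡ 11; by Fermat, exponent reduces to 55 mod 30 = 25; 11^25 ≡ 26 (mod 31).
Combine by CRT: x ≡ 52 (mod 53), x ≡ 26 (mod 31) ⇒ x ≡ 1483 (mod 1643).

1483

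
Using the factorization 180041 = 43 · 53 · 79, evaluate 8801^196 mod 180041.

Mod 43: 8801 ≡ 29; by Fermat, exponent reduces to 196 mod 42 = 28; 29^28 ≡ 36 (mod 43).
Mod 53: 8801 ≡ 3; by Fermat, exponent reduces to 196 mod 52 = 40; 3^40 ≡ 16 (mod 53).
Mod 79: 8801 ≡ 32; by Fermat, exponent reduces to 196 mod 78 = 40; 32^40 ≡ 32 (mod 79).
Combine by CRT: x ≡ 36 (mod 43), x ≡ 16 (mod 53), x ≡ 32 (mod 79) ⇒ x ≡ 107235 (mod 180041).

107235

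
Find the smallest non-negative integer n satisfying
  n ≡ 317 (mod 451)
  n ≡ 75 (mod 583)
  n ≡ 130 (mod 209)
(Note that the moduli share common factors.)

140578

gcd(451, 583) = 11 and 11 | (75 − 317), so the pair is consistent; merging gives n ≡ 21063 (mod 23903), where 23903 = lcm(451, 583).
gcd(23903, 209) = 11 and 11 | (130 − 21063), so the pair is consistent; merging gives n ≡ 140578 (mod 454157), where 454157 = lcm(23903, 209).
The solution is unique modulo lcm(451, 583, 209) = 454157.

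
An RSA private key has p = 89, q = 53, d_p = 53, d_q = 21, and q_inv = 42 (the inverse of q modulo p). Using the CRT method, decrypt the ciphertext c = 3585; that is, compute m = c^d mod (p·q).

934

m₁ = c^(d_p) mod p: c ≡ 25 (mod 89), and 25^53 mod 89 = 44.
m₂ = c^(d_q) mod q: c ≡ 34 (mod 53), and 34^21 mod 53 = 33.
h = q_inv·(m₁ − m₂) mod p = 42·(44 − 33) mod 89 = 17.
m = m₂ + h·q = 33 + 17·53 = 934.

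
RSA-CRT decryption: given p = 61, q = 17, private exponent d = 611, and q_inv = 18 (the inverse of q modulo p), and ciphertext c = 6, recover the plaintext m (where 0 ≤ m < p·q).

d_p = d mod (p−1) = 611 mod 60 = 11; d_q = d mod (q−1) = 3.
m₁ = c^(d_p) mod p: c ≡ 6 (mod 61), and 6^11 mod 61 = 44.
m₂ = c^(d_q) mod q: c ≡ 6 (mod 17), and 6^3 mod 17 = 12.
h = q_inv·(m₁ − m₂) mod p = 18·(44 − 12) mod 61 = 27.
m = m₂ + h·q = 12 + 27·17 = 471.

471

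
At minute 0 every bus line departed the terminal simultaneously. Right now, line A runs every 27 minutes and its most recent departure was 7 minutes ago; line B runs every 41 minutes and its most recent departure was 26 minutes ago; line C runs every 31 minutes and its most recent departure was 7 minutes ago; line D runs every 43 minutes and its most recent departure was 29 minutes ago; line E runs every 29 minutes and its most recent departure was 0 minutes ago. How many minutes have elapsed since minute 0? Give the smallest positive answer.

The moduli are pairwise coprime; N = 27·41·31·43·29 = 42793299.
N/27 = 1584937; 1584937 ≡ 10 (mod 27); 10·19 ≡ 1, so inverse 19.
N/41 = 1043739; 1043739 ≡ 2 (mod 41); 2·21 ≡ 1, so inverse 21.
N/31 = 1380429; 1380429 ≡ 30 (mod 31); 30·30 ≡ 1, so inverse 30.
N/43 = 995193; 995193 ≡ 1 (mod 43), inverse 1.
N/29 = 1475631; 1475631 ≡ 24 (mod 29); 24·23 ≡ 1, so inverse 23.
t ≡ 7·1584937·19 + 26·1043739·21 + 7·1380429·30 + 29·995193·1 + 0·1475631·23 = 1099428802.
1099428802 mod 42793299 = 29596327.

29596327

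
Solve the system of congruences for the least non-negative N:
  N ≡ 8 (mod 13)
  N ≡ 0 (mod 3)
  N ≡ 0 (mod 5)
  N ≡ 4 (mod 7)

60

From N ≡ 8 (mod 13) write N = 8 + 13t. Substituting into N ≡ 0 (mod 3) gives 13t ≡ 1 (mod 3), and since 1⁻¹ ≡ 1 (mod 3), t ≡ 1. Hence N ≡ 8 + 13·1 = 21 (mod 39).
From N ≡ 21 (mod 39) write N = 21 + 39t. Substituting into N ≡ 0 (mod 5) gives 39t ≡ 4 (mod 5), and since 4⁻¹ ≡ 4 (mod 5), t ≡ 1. Hence N ≡ 21 + 39·1 = 60 (mod 195).
From N ≡ 60 (mod 195) write N = 60 + 195t. Substituting into N ≡ 4 (mod 7) gives 195t ≡ 0 (mod 7), and since 6⁻¹ ≡ 6 (mod 7), t ≡ 0. Hence N ≡ 60 + 195·0 = 60 (mod 1365).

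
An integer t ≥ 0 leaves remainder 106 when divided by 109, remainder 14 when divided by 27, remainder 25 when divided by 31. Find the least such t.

87197

From t ≡ 106 (mod 109) write t = 106 + 109s. Substituting into t ≡ 14 (mod 27) gives 109s ≡ 16 (mod 27), and since 1⁻¹ ≡ 1 (mod 27), s ≡ 16. Hence t ≡ 106 + 109·16 = 1850 (mod 2943).
From t ≡ 1850 (mod 2943) write t = 1850 + 2943s. Substituting into t ≡ 25 (mod 31) gives 2943s ≡ 4 (mod 31), and since 29⁻¹ ≡ 15 (mod 31), s ≡ 29. Hence t ≡ 1850 + 2943·29 = 87197 (mod 91233).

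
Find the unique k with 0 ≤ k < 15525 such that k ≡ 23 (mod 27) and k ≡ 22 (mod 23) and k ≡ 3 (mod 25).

The moduli are pairwise coprime; N = 27·23·25 = 15525.
N/27 = 575; 575 ≡ 8 (mod 27); 8·17 ≡ 1, so inverse 17.
N/23 = 675; 675 ≡ 8 (mod 23); 8·3 ≡ 1, so inverse 3.
N/25 = 621; 621 ≡ 21 (mod 25); 21·6 ≡ 1, so inverse 6.
k ≡ 23·575·17 + 22·675·3 + 3·621·6 = 280553.
280553 mod 15525 = 1103.

1103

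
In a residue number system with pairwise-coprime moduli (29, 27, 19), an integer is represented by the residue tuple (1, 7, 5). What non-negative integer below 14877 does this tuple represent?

2437

The moduli are pairwise coprime; N = 29·27·19 = 14877.
N/29 = 513; 513 ≡ 20 (mod 29); 20·16 ≡ 1, so inverse 16.
N/27 = 551; 551 ≡ 11 (mod 27); 11·5 ≡ 1, so inverse 5.
N/19 = 783; 783 ≡ 4 (mod 19); 4·5 ≡ 1, so inverse 5.
x ≡ 1·513·16 + 7·551·5 + 5·783·5 = 47068.
47068 mod 14877 = 2437.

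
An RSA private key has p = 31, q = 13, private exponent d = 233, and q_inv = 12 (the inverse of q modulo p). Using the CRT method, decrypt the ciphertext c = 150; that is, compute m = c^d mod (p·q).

d_p = d mod (p−1) = 233 mod 30 = 23; d_q = d mod (q−1) = 5.
m₁ = c^(d_p) mod p: c ≡ 26 (mod 31), and 26^23 mod 31 = 6.
m₂ = c^(d_q) mod q: c ≡ 7 (mod 13), and 7^5 mod 13 = 11.
h = q_inv·(m₁ − m₂) mod p = 12·(6 − 11) mod 31 = 2.
m = m₂ + h·q = 11 + 2·13 = 37.

37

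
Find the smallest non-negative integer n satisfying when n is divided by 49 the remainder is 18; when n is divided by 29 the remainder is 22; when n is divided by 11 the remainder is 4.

The moduli are pairwise coprime; M = 49·29·11 = 15631.
M/49 = 319; 319 ≡ 25 (mod 49); 25·2 ≡ 1, so inverse 2.
M/29 = 539; 539 ≡ 17 (mod 29); 17·12 ≡ 1, so inverse 12.
M/11 = 1421; 1421 ≡ 2 (mod 11); 2·6 ≡ 1, so inverse 6.
n ≡ 18·319·2 + 22·539·12 + 4·1421·6 = 187884.
187884 mod 15631 = 312.

312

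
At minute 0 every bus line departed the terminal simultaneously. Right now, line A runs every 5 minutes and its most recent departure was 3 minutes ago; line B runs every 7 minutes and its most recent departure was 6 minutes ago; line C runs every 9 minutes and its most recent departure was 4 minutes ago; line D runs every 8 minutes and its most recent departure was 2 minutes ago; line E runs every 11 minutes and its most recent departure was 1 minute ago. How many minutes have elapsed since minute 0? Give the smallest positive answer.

14818

The moduli are pairwise coprime; N = 5·7·9·8·11 = 27720.
N/5 = 5544; 5544 ≡ 4 (mod 5); 4·4 ≡ 1, so inverse 4.
N/7 = 3960; 3960 ≡ 5 (mod 7); 5·3 ≡ 1, so inverse 3.
N/9 = 3080; 3080 ≡ 2 (mod 9); 2·5 ≡ 1, so inverse 5.
N/8 = 3465; 3465 ≡ 1 (mod 8), inverse 1.
N/11 = 2520; 2520 ≡ 1 (mod 11), inverse 1.
t ≡ 3·5544·4 + 6·3960·3 + 4·3080·5 + 2·3465·1 + 1·2520·1 = 208858.
208858 mod 27720 = 14818.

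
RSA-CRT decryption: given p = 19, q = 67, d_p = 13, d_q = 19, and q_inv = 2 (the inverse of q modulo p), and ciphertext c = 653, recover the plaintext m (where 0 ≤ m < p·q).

178

m₁ = c^(d_p) mod p: c ≡ 7 (mod 19), and 7^13 mod 19 = 7.
m₂ = c^(d_q) mod q: c ≡ 50 (mod 67), and 50^19 mod 67 = 44.
h = q_inv·(m₁ − m₂) mod p = 2·(7 − 44) mod 19 = 2.
m = m₂ + h·q = 44 + 2·67 = 178.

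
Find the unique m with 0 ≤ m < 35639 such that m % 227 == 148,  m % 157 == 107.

11725

From m ≡ 148 (mod 227) write m = 148 + 227t. Substituting into m ≡ 107 (mod 157) gives 227t ≡ 116 (mod 157), and since 70⁻¹ ≡ 83 (mod 157), t ≡ 51. Hence m ≡ 148 + 227·51 = 11725 (mod 35639).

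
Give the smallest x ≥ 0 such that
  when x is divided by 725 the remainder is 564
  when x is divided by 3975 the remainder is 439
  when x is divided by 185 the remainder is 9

537064

Combine the congruences pairwise.
gcd(725, 3975) = 25 and 25 | (439 − 564), so the pair is consistent; merging gives x ≡ 75964 (mod 115275), where 115275 = lcm(725, 3975).
gcd(115275, 185) = 5 and 5 | (9 − 75964), so the pair is consistent; merging gives x ≡ 537064 (mod 4265175), where 4265175 = lcm(115275, 185).
The solution is unique modulo lcm(725, 3975, 185) = 4265175.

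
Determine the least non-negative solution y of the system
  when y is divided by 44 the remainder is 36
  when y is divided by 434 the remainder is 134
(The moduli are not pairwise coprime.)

4040

gcd(44, 434) = 2 and 2 | (134 − 36), so the pair is consistent; merging gives y ≡ 4040 (mod 9548), where 9548 = lcm(44, 434).
The solution is unique modulo lcm(44, 434) = 9548.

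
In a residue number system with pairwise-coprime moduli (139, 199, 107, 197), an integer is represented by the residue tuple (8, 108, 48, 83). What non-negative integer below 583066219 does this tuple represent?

471002064

The moduli are pairwise coprime; N = 139·199·107·197 = 583066219.
N/139 = 4194721; 4194721 ≡ 118 (mod 139); 118·86 ≡ 1, so inverse 86.
N/199 = 2929981; 2929981 ≡ 104 (mod 199); 104·155 ≡ 1, so inverse 155.
N/107 = 5449217; 5449217 ≡ 28 (mod 107); 28·65 ≡ 1, so inverse 65.
N/197 = 2959727; 2959727 ≡ 196 (mod 197); 196·196 ≡ 1, so inverse 196.
x ≡ 8·4194721·86 + 108·2929981·155 + 48·5449217·65 + 83·2959727·196 = 117084245864.
117084245864 mod 583066219 = 471002064.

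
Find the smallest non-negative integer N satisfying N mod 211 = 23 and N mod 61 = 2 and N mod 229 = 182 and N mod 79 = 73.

From N ≡ 23 (mod 211) write N = 23 + 211t. Substituting into N ≡ 2 (mod 61) gives 211t ≡ 40 (mod 61), and since 28⁻¹ ≡ 24 (mod 61), t ≡ 45. Hence N ≡ 23 + 211·45 = 9518 (mod 12871).
From N ≡ 9518 (mod 12871) write N = 9518 + 12871t. Substituting into N ≡ 182 (mod 229) gives 12871t ≡ 53 (mod 229), and since 47⁻¹ ≡ 39 (mod 229), t ≡ 6. Hence N ≡ 9518 + 12871·6 = 86744 (mod 2947459).
From N ≡ 86744 (mod 2947459) write N = 86744 + 2947459t. Substituting into N ≡ 73 (mod 79) gives 2947459t ≡ 71 (mod 79), and since 48⁻¹ ≡ 28 (mod 79), t ≡ 13. Hence N ≡ 86744 + 2947459·13 = 38403711 (mod 232849261).

38403711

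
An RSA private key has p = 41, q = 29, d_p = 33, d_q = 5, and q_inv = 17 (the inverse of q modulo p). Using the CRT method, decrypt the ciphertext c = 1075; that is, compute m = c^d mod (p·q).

583

m₁ = c^(d_p) mod p: c ≡ 9 (mod 41), and 9^33 mod 41 = 9.
m₂ = c^(d_q) mod q: c ≡ 2 (mod 29), and 2^5 mod 29 = 3.
h = q_inv·(m₁ − m₂) mod p = 17·(9 − 3) mod 41 = 20.
m = m₂ + h·q = 3 + 20·29 = 583.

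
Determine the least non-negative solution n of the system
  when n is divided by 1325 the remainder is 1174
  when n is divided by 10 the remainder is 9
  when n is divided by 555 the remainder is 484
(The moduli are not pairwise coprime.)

68749

gcd(1325, 10) = 5 and 5 | (9 − 1174), so the pair is consistent; merging gives n ≡ 2499 (mod 2650), where 2650 = lcm(1325, 10).
gcd(2650, 555) = 5 and 5 | (484 − 2499), so the pair is consistent; merging gives n ≡ 68749 (mod 294150), where 294150 = lcm(2650, 555).
The solution is unique modulo lcm(1325, 10, 555) = 294150.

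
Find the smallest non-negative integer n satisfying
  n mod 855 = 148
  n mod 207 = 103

5278

gcd(855, 207) = 9 and 9 | (103 − 148), so the pair is consistent; merging gives n ≡ 5278 (mod 19665), where 19665 = lcm(855, 207).
The solution is unique modulo lcm(855, 207) = 19665.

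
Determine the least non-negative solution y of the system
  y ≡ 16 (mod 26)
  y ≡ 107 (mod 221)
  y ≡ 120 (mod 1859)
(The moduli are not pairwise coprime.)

22428

gcd(26, 221) = 13 and 13 | (107 − 16), so the pair is consistent; merging gives y ≡ 328 (mod 442), where 442 = lcm(26, 221).
gcd(442, 1859) = 13 and 13 | (120 − 328), so the pair is consistent; merging gives y ≡ 22428 (mod 63206), where 63206 = lcm(442, 1859).
The solution is unique modulo lcm(26, 221, 1859) = 63206.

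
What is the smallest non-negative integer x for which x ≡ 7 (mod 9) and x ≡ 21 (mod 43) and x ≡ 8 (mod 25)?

The moduli are pairwise coprime; N = 9·43·25 = 9675.
N/9 = 1075; 1075 ≡ 4 (mod 9); 4·7 ≡ 1, so inverse 7.
N/43 = 225; 225 ≡ 10 (mod 43); 10·13 ≡ 1, so inverse 13.
N/25 = 387; 387 ≡ 12 (mod 25); 12·23 ≡ 1, so inverse 23.
x ≡ 7·1075·7 + 21·225·13 + 8·387·23 = 185308.
185308 mod 9675 = 1483.

1483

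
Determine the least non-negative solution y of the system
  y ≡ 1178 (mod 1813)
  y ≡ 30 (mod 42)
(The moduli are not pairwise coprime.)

8430

Combine the congruences pairwise.
gcd(1813, 42) = 7 and 7 | (30 − 1178), so the pair is consistent; merging gives y ≡ 8430 (mod 10878), where 10878 = lcm(1813, 42).
The solution is unique modulo lcm(1813, 42) = 10878.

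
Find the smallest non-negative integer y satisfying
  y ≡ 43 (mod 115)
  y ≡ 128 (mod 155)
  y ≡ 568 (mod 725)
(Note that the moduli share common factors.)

56393

gcd(115, 155) = 5 and 5 | (128 − 43), so the pair is consistent; merging gives y ≡ 2918 (mod 3565), where 3565 = lcm(115, 155).
gcd(3565, 725) = 5 and 5 | (568 − 2918), so the pair is consistent; merging gives y ≡ 56393 (mod 516925), where 516925 = lcm(3565, 725).
The solution is unique modulo lcm(115, 155, 725) = 516925.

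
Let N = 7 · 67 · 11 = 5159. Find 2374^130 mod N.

3312

Mod 7: 2374 ≡ 1; by Fermat, exponent reduces to 130 mod 6 = 4; 1^4 ≡ 1 (mod 7).
Mod 67: 2374 ≡ 29; by Fermat, exponent reduces to 130 mod 66 = 64; 29^64 ≡ 29 (mod 67).
Mod 11: 2374 ≡ 9; since 10 | 130, by Fermat 9^130 ≡ 1 (mod 11).
Combine by CRT: x ≡ 1 (mod 7), x ≡ 29 (mod 67), x ≡ 1 (mod 11) ⇒ x ≡ 3312 (mod 5159).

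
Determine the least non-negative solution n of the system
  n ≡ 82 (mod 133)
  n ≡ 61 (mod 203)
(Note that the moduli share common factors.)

Combine the congruences pairwise.
gcd(133, 203) = 7 and 7 | (61 − 82), so the pair is consistent; merging gives n ≡ 1279 (mod 3857), where 3857 = lcm(133, 203).
The solution is unique modulo lcm(133, 203) = 3857.

1279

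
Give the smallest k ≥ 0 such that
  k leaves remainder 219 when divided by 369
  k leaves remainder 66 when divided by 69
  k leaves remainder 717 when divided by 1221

Combine the congruences pairwise.
gcd(369, 69) = 3 and 3 | (66 − 219), so the pair is consistent; merging gives k ≡ 3171 (mod 8487), where 8487 = lcm(369, 69).
gcd(8487, 1221) = 3 and 3 | (717 − 3171), so the pair is consistent; merging gives k ≡ 1386552 (mod 3454209), where 3454209 = lcm(8487, 1221).
The solution is unique modulo lcm(369, 69, 1221) = 3454209.

1386552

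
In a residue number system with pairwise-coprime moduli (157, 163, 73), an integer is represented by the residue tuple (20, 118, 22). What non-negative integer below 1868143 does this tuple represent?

From x ≡ 20 (mod 157) write x = 20 + 157t. Substituting into x ≡ 118 (mod 163) gives 157t ≡ 98 (mod 163), and since 157⁻¹ ≡ 27 (mod 163), t ≡ 38. Hence x ≡ 20 + 157·38 = 5986 (mod 25591).
From x ≡ 5986 (mod 25591) write x = 5986 + 25591t. Substituting into x ≡ 22 (mod 73) gives 25591t ≡ 22 (mod 73), and since 41⁻¹ ≡ 57 (mod 73), t ≡ 13. Hence x ≡ 5986 + 25591·13 = 338669 (mod 1868143).

338669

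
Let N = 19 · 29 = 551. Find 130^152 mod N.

Mod 19: 130 ≡ 16; by Fermat, exponent reduces to 152 mod 18 = 8; 16^8 ≡ 6 (mod 19).
Mod 29: 130 ≡ 14; by Fermat, exponent reduces to 152 mod 28 = 12; 14^12 ≡ 25 (mod 29).
Combine by CRT: x ≡ 6 (mod 19), x ≡ 25 (mod 29) ⇒ x ≡ 25 (mod 551).

25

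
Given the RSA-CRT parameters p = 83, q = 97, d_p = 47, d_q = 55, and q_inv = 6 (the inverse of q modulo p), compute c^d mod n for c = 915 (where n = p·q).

m₁ = c^(d_p) mod p: c ≡ 2 (mod 83), and 2^47 mod 83 = 19.
m₂ = c^(d_q) mod q: c ≡ 42 (mod 97), and 42^55 mod 97 = 78.
h = q_inv·(m₁ − m₂) mod p = 6·(19 − 78) mod 83 = 61.
m = m₂ + h·q = 78 + 61·97 = 5995.

5995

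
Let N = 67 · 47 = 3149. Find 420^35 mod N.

1351

Mod 67: 420 ≡ 18; 18^35 ≡ 11 (mod 67).
Mod 47: 420 ≡ 44; 44^35 ≡ 35 (mod 47).
Combine by CRT: x ≡ 11 (mod 67), x ≡ 35 (mod 47) ⇒ x ≡ 1351 (mod 3149).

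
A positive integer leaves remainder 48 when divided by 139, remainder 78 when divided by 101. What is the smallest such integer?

5330

Combine the congruences pairwise.
From x ≡ 48 (mod 139) write x = 48 + 139t. Substituting into x ≡ 78 (mod 101) gives 139t ≡ 30 (mod 101), and since 38⁻¹ ≡ 8 (mod 101), t ≡ 38. Hence x ≡ 48 + 139·38 = 5330 (mod 14039).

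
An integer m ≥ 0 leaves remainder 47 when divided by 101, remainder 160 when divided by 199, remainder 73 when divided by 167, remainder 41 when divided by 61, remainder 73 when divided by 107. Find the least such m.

18854028698

From m ≡ 47 (mod 101) write m = 47 + 101t. Substituting into m ≡ 160 (mod 199) gives 101t ≡ 113 (mod 199), and since 101⁻¹ ≡ 67 (mod 199), t ≡ 9. Hence m ≡ 47 + 101·9 = 956 (mod 20099).
From m ≡ 956 (mod 20099) write m = 956 + 20099t. Substituting into m ≡ 73 (mod 167) gives 20099t ≡ 119 (mod 167), and since 59⁻¹ ≡ 17 (mod 167), t ≡ 19. Hence m ≡ 956 + 20099·19 = 382837 (mod 3356533).
From m ≡ 382837 (mod 3356533) write m = 382837 + 3356533t. Substituting into m ≡ 41 (mod 61) gives 3356533t ≡ 40 (mod 61), and since 8⁻¹ ≡ 23 (mod 61), t ≡ 5. Hence m ≡ 382837 + 3356533·5 = 17165502 (mod 204748513).
From m ≡ 17165502 (mod 204748513) write m = 17165502 + 204748513t. Substituting into m ≡ 73 (mod 107) gives 204748513t ≡ 46 (mod 107), and since 54⁻¹ ≡ 2 (mod 107), t ≡ 92. Hence m ≡ 17165502 + 204748513·92 = 18854028698 (mod 21908090891).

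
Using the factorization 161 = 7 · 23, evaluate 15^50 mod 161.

36

Mod 7: 15 ≡ 1; by Fermat, exponent reduces to 50 mod 6 = 2; 1^2 ≡ 1 (mod 7).
Mod 23: 15 ≡ 15; by Fermat, exponent reduces to 50 mod 22 = 6; 15^6 ≡ 13 (mod 23).
Combine by CRT: x ≡ 1 (mod 7), x ≡ 13 (mod 23) ⇒ x ≡ 36 (mod 161).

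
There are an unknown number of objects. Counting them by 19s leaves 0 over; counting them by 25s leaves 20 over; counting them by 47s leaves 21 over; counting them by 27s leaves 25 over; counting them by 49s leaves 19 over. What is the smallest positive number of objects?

8887345

The moduli are pairwise coprime; M = 19·25·47·27·49 = 29535975.
M/19 = 1554525; 1554525 ≡ 2 (mod 19); 2·10 ≡ 1, so inverse 10.
M/25 = 1181439; 1181439 ≡ 14 (mod 25); 14·9 ≡ 1, so inverse 9.
M/47 = 628425; 628425 ≡ 35 (mod 47); 35·43 ≡ 1, so inverse 43.
M/27 = 1093925; 1093925 ≡ 20 (mod 27); 20·23 ≡ 1, so inverse 23.
M/49 = 602775; 602775 ≡ 26 (mod 49); 26·17 ≡ 1, so inverse 17.
N ≡ 0·1554525·10 + 20·1181439·9 + 21·628425·43 + 25·1093925·23 + 19·602775·17 = 1603829995.
1603829995 mod 29535975 = 8887345.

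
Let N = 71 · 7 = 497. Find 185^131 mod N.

Mod 71: 185 ≡ 43; by Fermat, exponent reduces to 131 mod 70 = 61; 43^61 ≡ 18 (mod 71).
Mod 7: 185 ≡ 3; by Fermat, exponent reduces to 131 mod 6 = 5; 3^5 ≡ 5 (mod 7).
Combine by CRT: x ≡ 18 (mod 71), x ≡ 5 (mod 7) ⇒ x ≡ 89 (mod 497).

89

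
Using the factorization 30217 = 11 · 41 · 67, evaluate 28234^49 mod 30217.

Mod 11: 28234 ≡ 8; by Fermat, exponent reduces to 49 mod 10 = 9; 8^9 ≡ 7 (mod 11).
Mod 41: 28234 ≡ 26; by Fermat, exponent reduces to 49 mod 40 = 9; 26^9 ≡ 17 (mod 41).
Mod 67: 28234 ≡ 27; 27^49 ≡ 53 (mod 67).
Combine by CRT: x ≡ 7 (mod 11), x ≡ 17 (mod 41), x ≡ 53 (mod 67) ⇒ x ≡ 18344 (mod 30217).

18344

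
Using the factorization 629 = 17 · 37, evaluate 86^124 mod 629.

Mod 17: 86 ≡ 1; by Fermat, exponent reduces to 124 mod 16 = 12; 1^12 ≡ 1 (mod 17).
Mod 37: 86 ≡ 12; by Fermat, exponent reduces to 124 mod 36 = 16; 12^16 ≡ 9 (mod 37).
Combine by CRT: x ≡ 1 (mod 17), x ≡ 9 (mod 37) ⇒ x ≡ 120 (mod 629).

120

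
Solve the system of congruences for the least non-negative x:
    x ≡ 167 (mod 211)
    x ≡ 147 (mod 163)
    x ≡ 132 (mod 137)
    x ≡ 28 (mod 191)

758844365

The moduli are pairwise coprime; N = 211·163·137·191 = 899961631.
N/211 = 4265221; 4265221 ≡ 67 (mod 211); 67·63 ≡ 1, so inverse 63.
N/163 = 5521237; 5521237 ≡ 101 (mod 163); 101·92 ≡ 1, so inverse 92.
N/137 = 6569063; 6569063 ≡ 50 (mod 137); 50·74 ≡ 1, so inverse 74.
N/191 = 4711841; 4711841 ≡ 62 (mod 191); 62·114 ≡ 1, so inverse 114.
x ≡ 167·4265221·63 + 147·5521237·92 + 132·6569063·74 + 28·4711841·114 = 198750403185.
198750403185 mod 899961631 = 758844365.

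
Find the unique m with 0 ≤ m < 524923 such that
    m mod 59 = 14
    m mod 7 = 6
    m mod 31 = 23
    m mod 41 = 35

The moduli are pairwise coprime; N = 59·7·31·41 = 524923.
N/59 = 8897; 8897 ≡ 47 (mod 59); 47·54 ≡ 1, so inverse 54.
N/7 = 74989; 74989 ≡ 5 (mod 7); 5·3 ≡ 1, so inverse 3.
N/31 = 16933; 16933 ≡ 7 (mod 31); 7·9 ≡ 1, so inverse 9.
N/41 = 12803; 12803 ≡ 11 (mod 41); 11·15 ≡ 1, so inverse 15.
m ≡ 14·8897·54 + 6·74989·3 + 23·16933·9 + 35·12803·15 = 18302640.
18302640 mod 524923 = 455258.

455258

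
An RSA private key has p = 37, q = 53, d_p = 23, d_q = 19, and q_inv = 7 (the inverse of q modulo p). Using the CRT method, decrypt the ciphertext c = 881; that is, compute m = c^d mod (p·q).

m₁ = c^(d_p) mod p: c ≡ 30 (mod 37), and 30^23 mod 37 = 28.
m₂ = c^(d_q) mod q: c ≡ 33 (mod 53), and 33^19 mod 53 = 48.
h = q_inv·(m₁ − m₂) mod p = 7·(28 − 48) mod 37 = 8.
m = m₂ + h·q = 48 + 8·53 = 472.

472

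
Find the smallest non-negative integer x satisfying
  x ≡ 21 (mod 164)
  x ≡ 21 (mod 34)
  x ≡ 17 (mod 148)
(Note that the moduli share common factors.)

86449

Combine the congruences pairwise.
gcd(164, 34) = 2 and 2 | (21 − 21), so the pair is consistent; merging gives x ≡ 21 (mod 2788), where 2788 = lcm(164, 34).
gcd(2788, 148) = 4 and 4 | (17 − 21), so the pair is consistent; merging gives x ≡ 86449 (mod 103156), where 103156 = lcm(2788, 148).
The solution is unique modulo lcm(164, 34, 148) = 103156.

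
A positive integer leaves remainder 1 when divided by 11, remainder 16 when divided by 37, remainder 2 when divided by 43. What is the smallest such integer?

17073

The moduli are pairwise coprime; M = 11·37·43 = 17501.
M/11 = 1591; 1591 ≡ 7 (mod 11); 7·8 ≡ 1, so inverse 8.
M/37 = 473; 473 ≡ 29 (mod 37); 29·23 ≡ 1, so inverse 23.
M/43 = 407; 407 ≡ 20 (mod 43); 20·28 ≡ 1, so inverse 28.
n ≡ 1·1591·8 + 16·473·23 + 2·407·28 = 209584.
209584 mod 17501 = 17073.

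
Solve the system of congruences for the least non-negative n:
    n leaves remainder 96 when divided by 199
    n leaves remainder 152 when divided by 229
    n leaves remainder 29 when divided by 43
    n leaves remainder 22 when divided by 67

The moduli are pairwise coprime; M = 199·229·43·67 = 131290051.
M/199 = 659749; 659749 ≡ 64 (mod 199); 64·28 ≡ 1, so inverse 28.
M/229 = 573319; 573319 ≡ 132 (mod 229); 132·144 ≡ 1, so inverse 144.
M/43 = 3053257; 3053257 ≡ 42 (mod 43); 42·42 ≡ 1, so inverse 42.
M/67 = 1959553; 1959553 ≡ 4 (mod 67); 4·17 ≡ 1, so inverse 17.
n ≡ 96·659749·28 + 152·573319·144 + 29·3053257·42 + 22·1959553·17 = 18773951432.
18773951432 mod 131290051 = 130764190.

130764190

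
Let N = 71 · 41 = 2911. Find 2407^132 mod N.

Mod 71: 2407 ≡ 64; by Fermat, exponent reduces to 132 mod 70 = 62; 64^62 ≡ 50 (mod 71).
Mod 41: 2407 ≡ 29; by Fermat, exponent reduces to 132 mod 40 = 12; 29^12 ≡ 25 (mod 41).
Combine by CRT: x ≡ 50 (mod 71), x ≡ 25 (mod 41) ⇒ x ≡ 476 (mod 2911).

476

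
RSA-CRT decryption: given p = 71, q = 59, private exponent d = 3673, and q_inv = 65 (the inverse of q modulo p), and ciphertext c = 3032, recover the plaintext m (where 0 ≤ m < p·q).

1794

d_p = d mod (p−1) = 3673 mod 70 = 33; d_q = d mod (q−1) = 19.
m₁ = c^(d_p) mod p: c ≡ 50 (mod 71), and 50^33 mod 71 = 19.
m₂ = c^(d_q) mod q: c ≡ 23 (mod 59), and 23^19 mod 59 = 24.
h = q_inv·(m₁ − m₂) mod p = 65·(19 − 24) mod 71 = 30.
m = m₂ + h·q = 24 + 30·59 = 1794.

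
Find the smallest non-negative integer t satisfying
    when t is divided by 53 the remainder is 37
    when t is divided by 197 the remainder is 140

4277

Combine the congruences pairwise.
From t ≡ 37 (mod 53) write t = 37 + 53s. Substituting into t ≡ 140 (mod 197) gives 53s ≡ 103 (mod 197), and since 53⁻¹ ≡ 171 (mod 197), s ≡ 80. Hence t ≡ 37 + 53·80 = 4277 (mod 10441).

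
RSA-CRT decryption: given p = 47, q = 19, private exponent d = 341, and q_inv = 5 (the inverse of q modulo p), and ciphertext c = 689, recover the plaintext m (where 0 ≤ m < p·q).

d_p = d mod (p−1) = 341 mod 46 = 19; d_q = d mod (q−1) = 17.
m₁ = c^(d_p) mod p: c ≡ 31 (mod 47), and 31^19 mod 47 = 13.
m₂ = c^(d_q) mod q: c ≡ 5 (mod 19), and 5^17 mod 19 = 4.
h = q_inv·(m₁ − m₂) mod p = 5·(13 − 4) mod 47 = 45.
m = m₂ + h·q = 4 + 45·19 = 859.

859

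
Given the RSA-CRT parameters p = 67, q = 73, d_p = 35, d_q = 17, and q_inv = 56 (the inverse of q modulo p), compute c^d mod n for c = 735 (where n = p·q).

3086

m₁ = c^(d_p) mod p: c ≡ 65 (mod 67), and 65^35 mod 67 = 4.
m₂ = c^(d_q) mod q: c ≡ 5 (mod 73), and 5^17 mod 73 = 20.
h = q_inv·(m₁ − m₂) mod p = 56·(4 − 20) mod 67 = 42.
m = m₂ + h·q = 20 + 42·73 = 3086.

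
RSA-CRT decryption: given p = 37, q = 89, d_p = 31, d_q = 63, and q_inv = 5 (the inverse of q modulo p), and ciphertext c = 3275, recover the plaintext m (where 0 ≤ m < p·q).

m₁ = c^(d_p) mod p: c ≡ 19 (mod 37), and 19^31 mod 37 = 32.
m₂ = c^(d_q) mod q: c ≡ 71 (mod 89), and 71^63 mod 89 = 36.
h = q_inv·(m₁ − m₂) mod p = 5·(32 − 36) mod 37 = 17.
m = m₂ + h·q = 36 + 17·89 = 1549.

1549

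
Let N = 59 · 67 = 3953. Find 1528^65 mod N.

Mod 59: 1528 ≡ 53; by Fermat, exponent reduces to 65 mod 58 = 7; 53^7 ≡ 19 (mod 59).
Mod 67: 1528 ≡ 54; 54^65 ≡ 36 (mod 67).
Combine by CRT: x ≡ 19 (mod 59), x ≡ 36 (mod 67) ⇒ x ≡ 1376 (mod 3953).

1376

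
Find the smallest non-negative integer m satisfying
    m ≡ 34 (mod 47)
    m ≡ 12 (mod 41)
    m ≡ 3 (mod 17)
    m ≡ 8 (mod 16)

216328

The moduli are pairwise coprime; N = 47·41·17·16 = 524144.
N/47 = 11152; 11152 ≡ 13 (mod 47); 13·29 ≡ 1, so inverse 29.
N/41 = 12784; 12784 ≡ 33 (mod 41); 33·5 ≡ 1, so inverse 5.
N/17 = 30832; 30832 ≡ 11 (mod 17); 11·14 ≡ 1, so inverse 14.
N/16 = 32759; 32759 ≡ 7 (mod 16); 7·7 ≡ 1, so inverse 7.
m ≡ 34·11152·29 + 12·12784·5 + 3·30832·14 + 8·32759·7 = 14892360.
14892360 mod 524144 = 216328.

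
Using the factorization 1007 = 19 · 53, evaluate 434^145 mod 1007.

206

Mod 19: 434 ≡ 16; by Fermat, exponent reduces to 145 mod 18 = 1; 16^1 ≡ 16 (mod 19).
Mod 53: 434 ≡ 10; by Fermat, exponent reduces to 145 mod 52 = 41; 10^41 ≡ 47 (mod 53).
Combine by CRT: x ≡ 16 (mod 19), x ≡ 47 (mod 53) ⇒ x ≡ 206 (mod 1007).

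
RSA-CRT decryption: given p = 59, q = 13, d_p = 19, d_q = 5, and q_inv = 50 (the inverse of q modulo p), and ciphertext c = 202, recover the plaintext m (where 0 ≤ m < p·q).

m₁ = c^(d_p) mod p: c ≡ 25 (mod 59), and 25^19 mod 59 = 48.
m₂ = c^(d_q) mod q: c ≡ 7 (mod 13), and 7^5 mod 13 = 11.
h = q_inv·(m₁ − m₂) mod p = 50·(48 − 11) mod 59 = 21.
m = m₂ + h·q = 11 + 21·13 = 284.

284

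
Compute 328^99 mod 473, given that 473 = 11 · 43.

Mod 11: 328 ≡ 9; by Fermat, exponent reduces to 99 mod 10 = 9; 9^9 ≡ 5 (mod 11).
Mod 43: 328 ≡ 27; by Fermat, exponent reduces to 99 mod 42 = 15; 27^15 ≡ 27 (mod 43).
Combine by CRT: x ≡ 5 (mod 11), x ≡ 27 (mod 43) ⇒ x ≡ 27 (mod 473).

27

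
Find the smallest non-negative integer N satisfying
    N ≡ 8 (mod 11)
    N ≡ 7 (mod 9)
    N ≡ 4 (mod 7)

From N ≡ 8 (mod 11) write N = 8 + 11t. Substituting into N ≡ 7 (mod 9) gives 11t ≡ 8 (mod 9), and since 2⁻¹ ≡ 5 (mod 9), t ≡ 4. Hence N ≡ 8 + 11·4 = 52 (mod 99).
From N ≡ 52 (mod 99) write N = 52 + 99t. Substituting into N ≡ 4 (mod 7) gives 99t ≡ 1 (mod 7), and since 1⁻¹ ≡ 1 (mod 7), t ≡ 1. Hence N ≡ 52 + 99·1 = 151 (mod 693).

151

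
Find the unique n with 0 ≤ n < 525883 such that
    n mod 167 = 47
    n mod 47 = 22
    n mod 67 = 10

280941

From n ≡ 47 (mod 167) write n = 47 + 167t. Substituting into n ≡ 22 (mod 47) gives 167t ≡ 22 (mod 47), and since 26⁻¹ ≡ 38 (mod 47), t ≡ 37. Hence n ≡ 47 + 167·37 = 6226 (mod 7849).
From n ≡ 6226 (mod 7849) write n = 6226 + 7849t. Substituting into n ≡ 10 (mod 67) gives 7849t ≡ 15 (mod 67), and since 10⁻¹ ≡ 47 (mod 67), t ≡ 35. Hence n ≡ 6226 + 7849·35 = 280941 (mod 525883).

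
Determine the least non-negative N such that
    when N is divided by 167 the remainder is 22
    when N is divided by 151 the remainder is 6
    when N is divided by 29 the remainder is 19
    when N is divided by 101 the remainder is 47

Combine the congruences pairwise.
From N ≡ 22 (mod 167) write N = 22 + 167t. Substituting into N ≡ 6 (mod 151) gives 167t ≡ 135 (mod 151), and since 16⁻¹ ≡ 85 (mod 151), t ≡ 150. Hence N ≡ 22 + 167·150 = 25072 (mod 25217).
From N ≡ 25072 (mod 25217) write N = 25072 + 25217t. Substituting into N ≡ 19 (mod 29) gives 25217t ≡ 3 (mod 29), and since 16⁻¹ ≡ 20 (mod 29), t ≡ 2. Hence N ≡ 25072 + 25217·2 = 75506 (mod 731293).
From N ≡ 75506 (mod 731293) write N = 75506 + 731293t. Substituting into N ≡ 47 (mod 101) gives 731293t ≡ 89 (mod 101), and since 53⁻¹ ≡ 61 (mod 101), t ≡ 76. Hence N ≡ 75506 + 731293·76 = 55653774 (mod 73860593).

55653774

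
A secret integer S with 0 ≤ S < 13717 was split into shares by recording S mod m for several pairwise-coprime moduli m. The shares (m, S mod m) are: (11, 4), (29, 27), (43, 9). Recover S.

9684

From S ≡ 4 (mod 11) write S = 4 + 11t. Substituting into S ≡ 27 (mod 29) gives 11t ≡ 23 (mod 29), and since 11⁻¹ ≡ 8 (mod 29), t ≡ 10. Hence S ≡ 4 + 11·10 = 114 (mod 319).
From S ≡ 114 (mod 319) write S = 114 + 319t. Substituting into S ≡ 9 (mod 43) gives 319t ≡ 24 (mod 43), and since 18⁻¹ ≡ 12 (mod 43), t ≡ 30. Hence S ≡ 114 + 319·30 = 9684 (mod 13717).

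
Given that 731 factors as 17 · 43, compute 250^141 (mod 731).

422

Mod 17: 250 ≡ 12; by Fermat, exponent reduces to 141 mod 16 = 13; 12^13 ≡ 14 (mod 17).
Mod 43: 250 ≡ 35; by Fermat, exponent reduces to 141 mod 42 = 15; 35^15 ≡ 35 (mod 43).
Combine by CRT: x ≡ 14 (mod 17), x ≡ 35 (mod 43) ⇒ x ≡ 422 (mod 731).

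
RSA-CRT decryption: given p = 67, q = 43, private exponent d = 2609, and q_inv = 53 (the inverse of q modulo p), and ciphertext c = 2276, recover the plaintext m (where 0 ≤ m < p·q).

d_p = d mod (p−1) = 2609 mod 66 = 35; d_q = d mod (q−1) = 5.
m₁ = c^(d_p) mod p: c ≡ 65 (mod 67), and 65^35 mod 67 = 4.
m₂ = c^(d_q) mod q: c ≡ 40 (mod 43), and 40^5 mod 43 = 15.
h = q_inv·(m₁ − m₂) mod p = 53·(4 − 15) mod 67 = 20.
m = m₂ + h·q = 15 + 20·43 = 875.

875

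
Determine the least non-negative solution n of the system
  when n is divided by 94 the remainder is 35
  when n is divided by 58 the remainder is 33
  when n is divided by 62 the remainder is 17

36225

gcd(94, 58) = 2 and 2 | (33 − 35), so the pair is consistent; merging gives n ≡ 787 (mod 2726), where 2726 = lcm(94, 58).
gcd(2726, 62) = 2 and 2 | (17 − 787), so the pair is consistent; merging gives n ≡ 36225 (mod 84506), where 84506 = lcm(2726, 62).
The solution is unique modulo lcm(94, 58, 62) = 84506.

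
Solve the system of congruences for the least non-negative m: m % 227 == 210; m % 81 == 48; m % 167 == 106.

790851

Combine the congruences pairwise.
From m ≡ 210 (mod 227) write m = 210 + 227t. Substituting into m ≡ 48 (mod 81) gives 227t ≡ 0 (mod 81), and since 65⁻¹ ≡ 5 (mod 81), t ≡ 0. Hence m ≡ 210 + 227·0 = 210 (mod 18387).
From m ≡ 210 (mod 18387) write m = 210 + 18387t. Substituting into m ≡ 106 (mod 167) gives 18387t ≡ 63 (mod 167), and since 17⁻¹ ≡ 59 (mod 167), t ≡ 43. Hence m ≡ 210 + 18387·43 = 790851 (mod 3070629).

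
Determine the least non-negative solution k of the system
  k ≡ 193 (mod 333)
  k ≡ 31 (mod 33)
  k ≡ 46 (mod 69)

44482

gcd(333, 33) = 3 and 3 | (31 − 193), so the pair is consistent; merging gives k ≡ 526 (mod 3663), where 3663 = lcm(333, 33).
gcd(3663, 69) = 3 and 3 | (46 − 526), so the pair is consistent; merging gives k ≡ 44482 (mod 84249), where 84249 = lcm(3663, 69).
The solution is unique modulo lcm(333, 33, 69) = 84249.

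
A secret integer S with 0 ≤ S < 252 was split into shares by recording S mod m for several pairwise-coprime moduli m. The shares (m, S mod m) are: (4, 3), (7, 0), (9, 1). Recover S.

Combine the congruences pairwise.
From S ≡ 3 (mod 4) write S = 3 + 4t. Substituting into S ≡ 0 (mod 7) gives 4t ≡ 4 (mod 7), and since 4⁻¹ ≡ 2 (mod 7), t ≡ 1. Hence S ≡ 3 + 4·1 = 7 (mod 28).
From S ≡ 7 (mod 28) write S = 7 + 28t. Substituting into S ≡ 1 (mod 9) gives 28t ≡ 3 (mod 9), and since 1⁻¹ ≡ 1 (mod 9), t ≡ 3. Hence S ≡ 7 + 28·3 = 91 (mod 252).

91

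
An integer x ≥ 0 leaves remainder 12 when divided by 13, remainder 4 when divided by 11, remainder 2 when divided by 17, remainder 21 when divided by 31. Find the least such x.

From x ≡ 12 (mod 13) write x = 12 + 13t. Substituting into x ≡ 4 (mod 11) gives 13t ≡ 3 (mod 11), and since 2⁻¹ ≡ 6 (mod 11), t ≡ 7. Hence x ≡ 12 + 13·7 = 103 (mod 143).
From x ≡ 103 (mod 143) write x = 103 + 143t. Substituting into x ≡ 2 (mod 17) gives 143t ≡ 1 (mod 17), and since 7⁻¹ ≡ 5 (mod 17), t ≡ 5. Hence x ≡ 103 + 143·5 = 818 (mod 2431).
From x ≡ 818 (mod 2431) write x = 818 + 2431t. Substituting into x ≡ 21 (mod 31) gives 2431t ≡ 9 (mod 31), and since 13⁻¹ ≡ 12 (mod 31), t ≡ 15. Hence x ≡ 818 + 2431·15 = 37283 (mod 75361).

37283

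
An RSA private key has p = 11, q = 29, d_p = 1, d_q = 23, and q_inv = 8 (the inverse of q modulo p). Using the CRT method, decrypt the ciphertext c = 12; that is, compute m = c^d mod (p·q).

m₁ = c^(d_p) mod p: c ≡ 1 (mod 11), and 1^1 mod 11 = 1.
m₂ = c^(d_q) mod q: c ≡ 12 (mod 29), and 12^23 mod 29 = 17.
h = q_inv·(m₁ − m₂) mod p = 8·(1 − 17) mod 11 = 4.
m = m₂ + h·q = 17 + 4·29 = 133.

133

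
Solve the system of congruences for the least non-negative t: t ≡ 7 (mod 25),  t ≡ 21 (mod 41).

882

From t ≡ 7 (mod 25) write t = 7 + 25s. Substituting into t ≡ 21 (mod 41) gives 25s ≡ 14 (mod 41), and since 25⁻¹ ≡ 23 (mod 41), s ≡ 35. Hence t ≡ 7 + 25·35 = 882 (mod 1025).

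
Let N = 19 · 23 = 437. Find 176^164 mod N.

Mod 19: 176 ≡ 5; by Fermat, exponent reduces to 164 mod 18 = 2; 5^2 ≡ 6 (mod 19).
Mod 23: 176 ≡ 15; by Fermat, exponent reduces to 164 mod 22 = 10; 15^10 ≡ 3 (mod 23).
Combine by CRT: x ≡ 6 (mod 19), x ≡ 3 (mod 23) ⇒ x ≡ 348 (mod 437).

348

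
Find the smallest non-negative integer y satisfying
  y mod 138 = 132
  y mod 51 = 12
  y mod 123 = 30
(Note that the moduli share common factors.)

gcd(138, 51) = 3 and 3 | (12 − 132), so the pair is consistent; merging gives y ≡ 1236 (mod 2346), where 2346 = lcm(138, 51).
gcd(2346, 123) = 3 and 3 | (30 − 1236), so the pair is consistent; merging gives y ≡ 71616 (mod 96186), where 96186 = lcm(2346, 123).
The solution is unique modulo lcm(138, 51, 123) = 96186.

71616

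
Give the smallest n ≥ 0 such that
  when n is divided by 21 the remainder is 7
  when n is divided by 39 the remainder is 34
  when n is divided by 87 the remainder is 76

7210

gcd(21, 39) = 3 and 3 | (34 − 7), so the pair is consistent; merging gives n ≡ 112 (mod 273), where 273 = lcm(21, 39).
gcd(273, 87) = 3 and 3 | (76 − 112), so the pair is consistent; merging gives n ≡ 7210 (mod 7917), where 7917 = lcm(273, 87).
The solution is unique modulo lcm(21, 39, 87) = 7917.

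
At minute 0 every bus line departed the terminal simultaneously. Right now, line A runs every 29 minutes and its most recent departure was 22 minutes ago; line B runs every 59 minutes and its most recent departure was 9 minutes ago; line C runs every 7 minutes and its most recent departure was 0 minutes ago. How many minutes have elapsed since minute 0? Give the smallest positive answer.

9331

The moduli are pairwise coprime; N = 29·59·7 = 11977.
N/29 = 413; 413 ≡ 7 (mod 29); 7·25 ≡ 1, so inverse 25.
N/59 = 203; 203 ≡ 26 (mod 59); 26·25 ≡ 1, so inverse 25.
N/7 = 1711; 1711 ≡ 3 (mod 7); 3·5 ≡ 1, so inverse 5.
t ≡ 22·413·25 + 9·203·25 + 0·1711·5 = 272825.
272825 mod 11977 = 9331.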